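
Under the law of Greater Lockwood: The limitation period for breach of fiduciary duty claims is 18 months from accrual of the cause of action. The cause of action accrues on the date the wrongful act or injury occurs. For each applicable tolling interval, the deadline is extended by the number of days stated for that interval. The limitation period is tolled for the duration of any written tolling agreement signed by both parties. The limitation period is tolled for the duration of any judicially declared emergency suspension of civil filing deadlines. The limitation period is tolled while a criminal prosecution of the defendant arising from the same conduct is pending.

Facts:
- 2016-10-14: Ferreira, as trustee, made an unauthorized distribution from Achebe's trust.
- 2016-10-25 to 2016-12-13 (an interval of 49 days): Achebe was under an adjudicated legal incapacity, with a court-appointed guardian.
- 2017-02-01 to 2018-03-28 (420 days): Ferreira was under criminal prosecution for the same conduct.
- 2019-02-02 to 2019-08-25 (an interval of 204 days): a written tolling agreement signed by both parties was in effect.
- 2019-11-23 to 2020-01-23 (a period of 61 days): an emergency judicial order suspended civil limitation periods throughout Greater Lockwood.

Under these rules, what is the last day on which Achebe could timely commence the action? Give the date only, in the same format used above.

The cause of action accrued on 2016-10-14, the date of the act.
Adding the 18 months base period to 2016-10-14 gives a deadline of 2018-04-14, before any tolling.
The pending criminal prosecution from 2017-02-01 to 2018-03-28 tolled the period for 420 days, extending the deadline to 2019-06-08.
The period was tolled for 204 days by the written tolling agreement (2019-02-02 to 2019-08-25), pushing the deadline to 2019-12-29.
The period was tolled for 61 days by the emergency suspension of filing deadlines (2019-11-23 to 2020-01-23), pushing the deadline to 2020-02-28.
The plaintiff's legal incapacity from 2016-10-25 to 2016-12-13 does not toll the period, because no stated rule makes the plaintiff's incapacity a tolling event.

2020-02-28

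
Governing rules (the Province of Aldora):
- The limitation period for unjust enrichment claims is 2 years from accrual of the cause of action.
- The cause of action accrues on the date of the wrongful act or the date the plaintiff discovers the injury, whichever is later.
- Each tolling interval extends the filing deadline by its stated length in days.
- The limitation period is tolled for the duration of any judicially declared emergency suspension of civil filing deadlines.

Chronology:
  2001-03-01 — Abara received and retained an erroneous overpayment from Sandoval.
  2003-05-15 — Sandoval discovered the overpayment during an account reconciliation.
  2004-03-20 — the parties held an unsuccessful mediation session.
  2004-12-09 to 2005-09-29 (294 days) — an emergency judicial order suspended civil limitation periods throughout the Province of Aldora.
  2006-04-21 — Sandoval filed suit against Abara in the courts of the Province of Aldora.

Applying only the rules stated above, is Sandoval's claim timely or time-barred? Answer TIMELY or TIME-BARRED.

TIME-BARRED

Taking the later of the act (2001-03-01) and discovery (2003-05-15), the claim accrued on 2003-05-15.
2 years from 2003-05-15 is 2005-05-15.
The emergency suspension of filing deadlines from 2004-12-09 to 2005-09-29 tolled the period for 294 days, extending the deadline to 2006-03-05.
The other events in the timeline have no effect on the limitation period under the stated rules.
Sandoval filed on 2006-04-21, after the 2006-03-05 deadline, so the action is time-barred.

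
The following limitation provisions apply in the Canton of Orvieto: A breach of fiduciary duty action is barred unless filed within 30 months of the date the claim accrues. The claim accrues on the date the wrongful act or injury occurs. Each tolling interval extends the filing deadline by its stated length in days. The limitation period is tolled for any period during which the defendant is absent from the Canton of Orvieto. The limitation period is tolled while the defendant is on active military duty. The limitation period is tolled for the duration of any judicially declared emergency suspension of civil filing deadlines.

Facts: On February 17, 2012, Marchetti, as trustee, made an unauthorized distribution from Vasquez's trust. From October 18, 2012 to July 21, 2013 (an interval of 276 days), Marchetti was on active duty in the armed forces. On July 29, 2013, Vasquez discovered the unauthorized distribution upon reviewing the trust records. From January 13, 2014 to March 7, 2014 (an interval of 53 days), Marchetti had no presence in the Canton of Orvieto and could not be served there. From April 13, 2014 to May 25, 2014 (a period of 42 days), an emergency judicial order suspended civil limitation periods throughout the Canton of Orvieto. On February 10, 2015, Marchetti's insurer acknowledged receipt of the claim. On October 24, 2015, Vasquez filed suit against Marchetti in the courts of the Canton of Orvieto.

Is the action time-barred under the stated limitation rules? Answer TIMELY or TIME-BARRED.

The claim accrued on February 17, 2012, when the wrongful act occurred; under the stated occurrence rule the July 29, 2013 discovery does not delay accrual.
Adding the 30 months base period to February 17, 2012 gives a deadline of August 17, 2014, before any tolling.
The period was tolled for 276 days by the defendant's active military service (October 18, 2012 to July 21, 2013), pushing the deadline to May 20, 2015.
The defendant's absence from the jurisdiction from January 13, 2014 to March 7, 2014 tolled the period for 53 days, extending the deadline to July 12, 2015.
The period was tolled for 42 days by the emergency suspension of filing deadlines (April 13, 2014 to May 25, 2014), pushing the deadline to August 23, 2015.
Nothing else in the chronology tolls or restarts the period.
Filing on October 24, 2015 missed the August 23, 2015 deadline — the action is time-barred.

TIME-BARRED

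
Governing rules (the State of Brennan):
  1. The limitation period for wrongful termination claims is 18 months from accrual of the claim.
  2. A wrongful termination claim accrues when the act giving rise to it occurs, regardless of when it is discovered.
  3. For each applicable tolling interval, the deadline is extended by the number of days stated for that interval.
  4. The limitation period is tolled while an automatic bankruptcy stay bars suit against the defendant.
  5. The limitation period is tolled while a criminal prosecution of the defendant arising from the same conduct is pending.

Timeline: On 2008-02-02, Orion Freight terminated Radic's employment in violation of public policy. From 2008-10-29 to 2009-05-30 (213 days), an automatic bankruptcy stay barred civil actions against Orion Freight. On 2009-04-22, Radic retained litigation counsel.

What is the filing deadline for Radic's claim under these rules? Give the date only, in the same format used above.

The claim accrued on 2008-02-02, the date of the act.
The untolled deadline — 18 months after 2008-02-02 — is 2009-08-02.
The period was tolled for 213 days by the automatic bankruptcy stay (2008-10-29 to 2009-05-30), pushing the deadline to 2010-03-03.
Nothing else in the chronology tolls or restarts the period.

2010-03-03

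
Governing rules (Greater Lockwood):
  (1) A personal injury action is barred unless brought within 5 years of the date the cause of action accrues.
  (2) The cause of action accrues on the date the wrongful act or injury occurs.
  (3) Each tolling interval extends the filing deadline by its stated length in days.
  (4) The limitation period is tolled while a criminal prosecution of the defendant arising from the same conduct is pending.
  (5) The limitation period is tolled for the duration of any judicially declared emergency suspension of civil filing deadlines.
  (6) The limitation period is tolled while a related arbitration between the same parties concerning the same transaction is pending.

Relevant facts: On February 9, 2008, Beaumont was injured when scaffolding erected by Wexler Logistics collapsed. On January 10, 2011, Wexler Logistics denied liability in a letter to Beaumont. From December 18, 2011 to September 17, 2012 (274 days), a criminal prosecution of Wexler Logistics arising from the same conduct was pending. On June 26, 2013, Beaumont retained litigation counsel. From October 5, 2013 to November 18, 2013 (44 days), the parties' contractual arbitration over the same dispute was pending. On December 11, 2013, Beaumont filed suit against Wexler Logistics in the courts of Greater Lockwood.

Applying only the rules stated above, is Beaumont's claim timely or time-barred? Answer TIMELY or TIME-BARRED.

The claim accrued on February 9, 2008, when the wrongful act occurred.
5 years from February 9, 2008 is February 9, 2013.
The period was tolled for 274 days by the pending criminal prosecution (December 18, 2011 to September 17, 2012), pushing the deadline to November 10, 2013.
Because the pending related arbitration ran from October 5, 2013 to November 18, 2013, the deadline is extended by 44 days to December 24, 2013.
Nothing else in the chronology tolls or restarts the period.
The December 11, 2013 filing precedes the December 24, 2013 deadline; the claim is timely.

TIMELY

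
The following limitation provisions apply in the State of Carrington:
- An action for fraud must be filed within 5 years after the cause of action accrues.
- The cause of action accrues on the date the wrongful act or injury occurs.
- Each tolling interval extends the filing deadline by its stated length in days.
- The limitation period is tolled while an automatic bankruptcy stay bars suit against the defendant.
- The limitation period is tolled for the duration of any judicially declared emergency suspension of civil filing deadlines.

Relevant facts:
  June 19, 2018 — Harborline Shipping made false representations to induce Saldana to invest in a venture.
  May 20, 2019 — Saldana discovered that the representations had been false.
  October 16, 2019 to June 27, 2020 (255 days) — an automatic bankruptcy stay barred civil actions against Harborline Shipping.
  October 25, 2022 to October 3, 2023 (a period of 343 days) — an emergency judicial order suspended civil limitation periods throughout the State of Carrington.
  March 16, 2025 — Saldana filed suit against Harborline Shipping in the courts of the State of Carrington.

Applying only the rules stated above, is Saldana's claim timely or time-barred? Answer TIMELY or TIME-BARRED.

TIME-BARRED

Accrual is governed by the date of the act, so the period began to run on June 19, 2018; the later discovery on May 20, 2019 is irrelevant under the stated rule.
5 years from June 19, 2018 is June 19, 2023.
Because the automatic bankruptcy stay ran from October 16, 2019 to June 27, 2020, the deadline is extended by 255 days to February 29, 2024.
The emergency suspension of filing deadlines from October 25, 2022 to October 3, 2023 tolled the period for 343 days, extending the deadline to February 6, 2025.
Saldana filed on March 16, 2025, after the February 6, 2025 deadline, so the action is time-barred.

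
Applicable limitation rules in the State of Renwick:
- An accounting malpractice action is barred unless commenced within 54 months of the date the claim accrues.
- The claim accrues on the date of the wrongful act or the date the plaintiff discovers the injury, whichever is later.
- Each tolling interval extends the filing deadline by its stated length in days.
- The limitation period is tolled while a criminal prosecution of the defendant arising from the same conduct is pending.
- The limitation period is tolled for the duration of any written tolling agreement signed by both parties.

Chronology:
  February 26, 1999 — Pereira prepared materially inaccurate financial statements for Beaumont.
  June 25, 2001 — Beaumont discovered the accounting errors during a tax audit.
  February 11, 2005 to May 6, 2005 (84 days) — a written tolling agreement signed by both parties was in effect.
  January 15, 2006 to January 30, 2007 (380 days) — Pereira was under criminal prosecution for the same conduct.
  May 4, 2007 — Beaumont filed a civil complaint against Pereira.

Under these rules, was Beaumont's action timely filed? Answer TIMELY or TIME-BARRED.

TIME-BARRED

The claim accrued on June 25, 2001 — the later of the February 26, 1999 act and the June 25, 2001 discovery.
The untolled deadline — 54 months after June 25, 2001 — is December 25, 2005.
The written tolling agreement from February 11, 2005 to May 6, 2005 tolled the period for 84 days, extending the deadline to March 19, 2006.
The pending criminal prosecution from January 15, 2006 to January 30, 2007 tolled the period for 380 days, extending the deadline to April 3, 2007.
Filing on May 4, 2007 missed the April 3, 2007 deadline — the action is time-barred.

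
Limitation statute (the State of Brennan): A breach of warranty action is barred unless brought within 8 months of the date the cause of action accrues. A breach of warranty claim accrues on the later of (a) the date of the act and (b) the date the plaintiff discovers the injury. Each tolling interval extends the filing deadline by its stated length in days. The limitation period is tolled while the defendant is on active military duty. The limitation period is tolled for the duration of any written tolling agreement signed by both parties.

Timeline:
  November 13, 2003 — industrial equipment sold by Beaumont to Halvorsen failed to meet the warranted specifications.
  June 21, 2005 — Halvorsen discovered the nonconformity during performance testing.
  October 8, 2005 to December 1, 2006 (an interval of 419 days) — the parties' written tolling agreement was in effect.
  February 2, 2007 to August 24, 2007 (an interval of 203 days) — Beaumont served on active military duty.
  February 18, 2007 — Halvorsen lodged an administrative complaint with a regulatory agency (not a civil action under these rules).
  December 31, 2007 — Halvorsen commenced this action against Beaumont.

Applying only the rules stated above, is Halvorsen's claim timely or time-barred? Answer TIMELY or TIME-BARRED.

Because discovery on June 21, 2005 post-dates the November 13, 2003 act, accrual under the later-of rule falls on June 21, 2005.
The untolled deadline — 8 months after June 21, 2005 — is February 21, 2006.
Because the written tolling agreement ran from October 8, 2005 to December 1, 2006, the deadline is extended by 419 days to April 16, 2007.
The defendant's active military service from February 2, 2007 to August 24, 2007 tolled the period for 203 days, extending the deadline to November 5, 2007.
The other events in the timeline have no effect on the limitation period under the stated rules.
The December 31, 2007 filing falls after the November 5, 2007 deadline; the claim is time-barred.

TIME-BARRED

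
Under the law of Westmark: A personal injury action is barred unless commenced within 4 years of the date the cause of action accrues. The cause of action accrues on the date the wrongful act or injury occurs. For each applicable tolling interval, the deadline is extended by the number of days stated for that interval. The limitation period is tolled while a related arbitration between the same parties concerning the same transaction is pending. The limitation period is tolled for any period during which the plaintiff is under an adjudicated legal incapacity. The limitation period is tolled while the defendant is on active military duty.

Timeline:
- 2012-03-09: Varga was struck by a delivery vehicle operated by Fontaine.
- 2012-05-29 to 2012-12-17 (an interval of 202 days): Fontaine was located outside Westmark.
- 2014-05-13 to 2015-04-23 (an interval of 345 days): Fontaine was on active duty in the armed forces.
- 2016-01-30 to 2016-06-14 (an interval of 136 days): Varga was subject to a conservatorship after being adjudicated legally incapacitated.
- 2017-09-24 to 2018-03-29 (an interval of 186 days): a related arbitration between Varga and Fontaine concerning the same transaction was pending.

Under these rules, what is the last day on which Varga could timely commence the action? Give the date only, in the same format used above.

The claim accrued on 2012-03-09, when the wrongful act occurred.
The untolled deadline — 4 years after 2012-03-09 — is 2016-03-09.
The period was tolled for 345 days by the defendant's active military service (2014-05-13 to 2015-04-23), pushing the deadline to 2017-02-17.
The period was tolled for 136 days by the plaintiff's legal incapacity (2016-01-30 to 2016-06-14), pushing the deadline to 2017-07-03.
The pending related arbitration starting 2017-09-24 came too late — the period had run on 2017-07-03 — and so does not extend the deadline.
No stated provision tolls the period for the defendant's absence, so the interval from 2012-05-29 to 2012-12-17 has no effect on the deadline.

2017-07-03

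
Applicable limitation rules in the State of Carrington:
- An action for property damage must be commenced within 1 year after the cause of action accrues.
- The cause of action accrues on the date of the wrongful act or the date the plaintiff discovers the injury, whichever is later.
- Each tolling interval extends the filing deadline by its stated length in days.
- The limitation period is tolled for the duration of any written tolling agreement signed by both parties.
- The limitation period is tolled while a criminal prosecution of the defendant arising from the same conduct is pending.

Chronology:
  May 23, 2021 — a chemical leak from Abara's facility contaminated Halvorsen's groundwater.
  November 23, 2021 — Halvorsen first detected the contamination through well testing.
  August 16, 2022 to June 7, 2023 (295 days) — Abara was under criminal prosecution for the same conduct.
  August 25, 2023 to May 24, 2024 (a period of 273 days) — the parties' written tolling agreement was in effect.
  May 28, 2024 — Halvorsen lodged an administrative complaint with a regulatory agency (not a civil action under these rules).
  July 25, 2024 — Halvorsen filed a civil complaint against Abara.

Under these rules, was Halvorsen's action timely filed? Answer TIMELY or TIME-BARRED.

Because discovery on November 23, 2021 post-dates the May 23, 2021 act, accrual under the later-of rule falls on November 23, 2021.
Adding the 1 year base period to November 23, 2021 gives a deadline of November 23, 2022, before any tolling.
The pending criminal prosecution from August 16, 2022 to June 7, 2023 tolled the period for 295 days, extending the deadline to September 14, 2023.
Because the written tolling agreement ran from August 25, 2023 to May 24, 2024, the deadline is extended by 273 days to June 13, 2024.
None of the other events listed affects the running of the period under the stated rules.
Halvorsen filed on July 25, 2024, after the June 13, 2024 deadline, so the action is time-barred.

TIME-BARRED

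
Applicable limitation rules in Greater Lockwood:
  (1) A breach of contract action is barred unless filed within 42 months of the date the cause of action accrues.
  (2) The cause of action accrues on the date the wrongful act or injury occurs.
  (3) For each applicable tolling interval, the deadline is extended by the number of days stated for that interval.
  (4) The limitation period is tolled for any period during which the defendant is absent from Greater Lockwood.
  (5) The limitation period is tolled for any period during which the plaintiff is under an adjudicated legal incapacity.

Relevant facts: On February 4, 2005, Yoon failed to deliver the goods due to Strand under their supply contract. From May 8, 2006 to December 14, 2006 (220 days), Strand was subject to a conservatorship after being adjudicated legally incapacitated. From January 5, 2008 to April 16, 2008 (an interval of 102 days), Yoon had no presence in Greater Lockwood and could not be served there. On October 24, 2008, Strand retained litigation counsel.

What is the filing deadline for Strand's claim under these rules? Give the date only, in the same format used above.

The cause of action accrued on February 4, 2005, the date of the act.
42 months from February 4, 2005 is August 4, 2008.
Because the plaintiff's legal incapacity ran from May 8, 2006 to December 14, 2006, the deadline is extended by 220 days to March 12, 2009.
The defendant's absence from the jurisdiction from January 5, 2008 to April 16, 2008 tolled the period for 102 days, extending the deadline to June 22, 2009.
The other events in the timeline have no effect on the limitation period under the stated rules.

June 22, 2009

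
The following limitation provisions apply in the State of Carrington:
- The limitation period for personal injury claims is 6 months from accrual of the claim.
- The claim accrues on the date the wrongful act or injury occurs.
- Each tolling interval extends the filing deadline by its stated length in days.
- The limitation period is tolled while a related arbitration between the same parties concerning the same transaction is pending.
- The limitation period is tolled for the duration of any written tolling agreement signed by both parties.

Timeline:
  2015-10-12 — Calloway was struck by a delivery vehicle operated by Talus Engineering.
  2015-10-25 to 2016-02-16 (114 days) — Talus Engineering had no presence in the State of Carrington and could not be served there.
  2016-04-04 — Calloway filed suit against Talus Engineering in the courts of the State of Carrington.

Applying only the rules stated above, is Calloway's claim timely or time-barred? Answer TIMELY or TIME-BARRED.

The claim accrued on 2015-10-12, when the wrongful act occurred.
6 months from 2015-10-12 is 2016-04-12.
The defendant's absence from the jurisdiction from 2015-10-25 to 2016-02-16 does not toll the period, because no stated rule makes the defendant's absence a tolling event.
The 2016-04-04 filing precedes the 2016-04-12 deadline; the claim is timely.

TIMELY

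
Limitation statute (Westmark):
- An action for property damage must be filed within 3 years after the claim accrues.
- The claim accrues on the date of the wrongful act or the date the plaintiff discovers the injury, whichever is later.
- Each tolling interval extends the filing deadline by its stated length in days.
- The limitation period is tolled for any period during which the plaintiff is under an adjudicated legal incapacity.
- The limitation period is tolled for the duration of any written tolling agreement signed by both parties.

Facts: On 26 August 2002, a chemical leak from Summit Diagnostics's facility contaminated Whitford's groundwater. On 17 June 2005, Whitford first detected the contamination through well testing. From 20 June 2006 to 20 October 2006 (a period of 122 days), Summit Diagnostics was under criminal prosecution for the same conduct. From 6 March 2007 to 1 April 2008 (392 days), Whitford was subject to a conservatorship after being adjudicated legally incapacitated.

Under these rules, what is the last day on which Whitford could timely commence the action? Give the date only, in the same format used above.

Taking the later of the act (26 August 2002) and discovery (17 June 2005), the claim accrued on 17 June 2005.
3 years from 17 June 2005 is 17 June 2008.
The plaintiff's legal incapacity from 6 March 2007 to 1 April 2008 tolled the period for 392 days, extending the deadline to 14 July 2009.
The pending criminal prosecution from 20 June 2006 to 20 October 2006 does not toll the period, because no stated rule makes a criminal prosecution a tolling event.

14 July 2009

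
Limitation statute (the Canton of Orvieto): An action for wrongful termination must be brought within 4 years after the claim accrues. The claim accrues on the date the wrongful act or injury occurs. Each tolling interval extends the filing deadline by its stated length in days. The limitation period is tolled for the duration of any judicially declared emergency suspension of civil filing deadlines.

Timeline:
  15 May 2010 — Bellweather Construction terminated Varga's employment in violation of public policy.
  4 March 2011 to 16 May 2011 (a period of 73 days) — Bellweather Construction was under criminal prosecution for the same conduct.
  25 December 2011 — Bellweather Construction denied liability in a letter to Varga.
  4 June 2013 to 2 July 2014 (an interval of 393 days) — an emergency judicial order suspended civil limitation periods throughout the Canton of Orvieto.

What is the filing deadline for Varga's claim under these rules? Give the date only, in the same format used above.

The claim accrued on 15 May 2010, when the wrongful act occurred.
The untolled deadline — 4 years after 15 May 2010 — is 15 May 2014.
The period was tolled for 393 days by the emergency suspension of filing deadlines (4 June 2013 to 2 July 2014), pushing the deadline to 12 June 2015.
The pending criminal prosecution from 4 March 2011 to 16 May 2011 does not toll the period, because no stated rule makes a criminal prosecution a tolling event.
None of the other events listed affects the running of the period under the stated rules.

12 June 2015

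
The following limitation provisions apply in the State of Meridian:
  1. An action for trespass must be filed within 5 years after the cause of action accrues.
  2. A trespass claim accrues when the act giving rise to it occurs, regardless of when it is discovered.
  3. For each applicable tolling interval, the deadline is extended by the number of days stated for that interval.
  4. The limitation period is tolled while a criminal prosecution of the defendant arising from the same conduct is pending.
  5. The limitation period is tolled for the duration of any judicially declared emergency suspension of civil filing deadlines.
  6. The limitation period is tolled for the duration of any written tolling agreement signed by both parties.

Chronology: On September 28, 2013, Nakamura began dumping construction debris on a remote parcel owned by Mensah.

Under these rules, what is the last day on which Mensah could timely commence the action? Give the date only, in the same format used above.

September 28, 2018

The cause of action accrued on September 28, 2013, the date of the act.
Adding the 5 years base period to September 28, 2013 gives a deadline of September 28, 2018, before any tolling.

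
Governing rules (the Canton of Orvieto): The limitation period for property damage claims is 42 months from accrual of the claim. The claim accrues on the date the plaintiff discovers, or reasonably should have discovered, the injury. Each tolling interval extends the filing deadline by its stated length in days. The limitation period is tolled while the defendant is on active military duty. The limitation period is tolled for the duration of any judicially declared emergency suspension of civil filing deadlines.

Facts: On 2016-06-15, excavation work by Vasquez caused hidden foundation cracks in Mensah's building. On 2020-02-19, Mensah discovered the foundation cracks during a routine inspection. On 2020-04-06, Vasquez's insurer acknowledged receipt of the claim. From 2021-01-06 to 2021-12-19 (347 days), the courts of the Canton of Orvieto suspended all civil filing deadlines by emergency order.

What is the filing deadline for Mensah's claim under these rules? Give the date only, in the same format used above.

Under the discovery rule, the claim accrued on 2020-02-19, when Mensah discovered the injury — not on the 2016-06-15 date of the underlying act.
42 months from 2020-02-19 is 2023-08-19.
The emergency suspension of filing deadlines from 2021-01-06 to 2021-12-19 tolled the period for 347 days, extending the deadline to 2024-07-31.
Nothing else in the chronology tolls or restarts the period.

2024-07-31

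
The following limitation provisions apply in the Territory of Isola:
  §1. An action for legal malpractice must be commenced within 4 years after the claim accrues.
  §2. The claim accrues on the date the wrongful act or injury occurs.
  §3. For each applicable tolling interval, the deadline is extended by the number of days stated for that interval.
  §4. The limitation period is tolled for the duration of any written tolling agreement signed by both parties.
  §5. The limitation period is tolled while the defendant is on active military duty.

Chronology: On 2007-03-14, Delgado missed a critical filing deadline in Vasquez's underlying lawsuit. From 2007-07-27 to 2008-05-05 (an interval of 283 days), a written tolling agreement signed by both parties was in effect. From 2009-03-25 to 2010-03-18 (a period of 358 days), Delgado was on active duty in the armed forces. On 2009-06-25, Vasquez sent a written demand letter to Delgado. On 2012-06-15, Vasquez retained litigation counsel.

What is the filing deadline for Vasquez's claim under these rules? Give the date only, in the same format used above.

The claim accrued on 2007-03-14, when the wrongful act occurred.
The untolled deadline — 4 years after 2007-03-14 — is 2011-03-14.
The period was tolled for 283 days by the written tolling agreement (2007-07-27 to 2008-05-05), pushing the deadline to 2011-12-22.
The defendant's active military service from 2009-03-25 to 2010-03-18 tolled the period for 358 days, extending the deadline to 2012-12-14.
Nothing else in the chronology tolls or restarts the period.

2012-12-14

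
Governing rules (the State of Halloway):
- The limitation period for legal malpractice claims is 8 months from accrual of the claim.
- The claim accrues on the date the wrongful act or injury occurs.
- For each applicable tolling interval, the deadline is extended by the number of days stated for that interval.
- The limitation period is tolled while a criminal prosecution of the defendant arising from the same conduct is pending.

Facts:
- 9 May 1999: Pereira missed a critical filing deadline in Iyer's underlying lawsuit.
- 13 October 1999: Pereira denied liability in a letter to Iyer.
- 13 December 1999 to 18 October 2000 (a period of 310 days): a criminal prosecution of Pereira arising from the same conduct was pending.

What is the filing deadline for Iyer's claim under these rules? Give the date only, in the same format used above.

14 November 2000

The claim accrued on 9 May 1999, when the wrongful act occurred.
8 months from 9 May 1999 is 9 January 2000.
The pending criminal prosecution from 13 December 1999 to 18 October 2000 tolled the period for 310 days, extending the deadline to 14 November 2000.
None of the other events listed affects the running of the period under the stated rules.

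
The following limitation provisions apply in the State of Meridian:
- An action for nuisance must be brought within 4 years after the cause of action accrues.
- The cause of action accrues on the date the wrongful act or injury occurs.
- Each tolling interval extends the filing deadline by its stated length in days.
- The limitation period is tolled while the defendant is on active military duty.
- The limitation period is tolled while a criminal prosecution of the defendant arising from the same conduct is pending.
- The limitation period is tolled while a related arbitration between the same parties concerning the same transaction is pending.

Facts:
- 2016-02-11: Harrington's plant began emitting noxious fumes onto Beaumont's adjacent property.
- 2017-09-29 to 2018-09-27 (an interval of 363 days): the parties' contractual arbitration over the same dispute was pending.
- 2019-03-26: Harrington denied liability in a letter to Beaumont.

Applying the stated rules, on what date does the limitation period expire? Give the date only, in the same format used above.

The claim accrued on 2016-02-11, when the wrongful act occurred.
Adding the 4 years base period to 2016-02-11 gives a deadline of 2020-02-11, before any tolling.
The period was tolled for 363 days by the pending related arbitration (2017-09-29 to 2018-09-27), pushing the deadline to 2021-02-08.
None of the other events listed affects the running of the period under the stated rules.

2021-02-08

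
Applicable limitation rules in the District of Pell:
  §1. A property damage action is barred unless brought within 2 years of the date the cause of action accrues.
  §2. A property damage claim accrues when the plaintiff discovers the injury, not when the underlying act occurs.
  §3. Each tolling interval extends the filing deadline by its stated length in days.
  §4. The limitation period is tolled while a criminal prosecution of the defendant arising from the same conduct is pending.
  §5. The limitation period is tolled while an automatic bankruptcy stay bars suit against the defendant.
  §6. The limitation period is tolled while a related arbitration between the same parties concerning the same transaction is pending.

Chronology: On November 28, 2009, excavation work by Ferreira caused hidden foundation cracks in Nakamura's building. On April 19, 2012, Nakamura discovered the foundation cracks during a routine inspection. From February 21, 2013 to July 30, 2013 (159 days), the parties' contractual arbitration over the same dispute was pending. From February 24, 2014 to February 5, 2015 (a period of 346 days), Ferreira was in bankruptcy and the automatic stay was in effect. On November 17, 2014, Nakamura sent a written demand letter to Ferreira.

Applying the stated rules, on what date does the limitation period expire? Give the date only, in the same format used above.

September 6, 2015

Accrual is tied to discovery, so the period began on April 19, 2012 rather than on November 28, 2009 when the act occurred.
The untolled deadline — 2 years after April 19, 2012 — is April 19, 2014.
The period was tolled for 159 days by the pending related arbitration (February 21, 2013 to July 30, 2013), pushing the deadline to September 25, 2014.
Because the automatic bankruptcy stay ran from February 24, 2014 to February 5, 2015, the deadline is extended by 346 days to September 6, 2015.
The other events in the timeline have no effect on the limitation period under the stated rules.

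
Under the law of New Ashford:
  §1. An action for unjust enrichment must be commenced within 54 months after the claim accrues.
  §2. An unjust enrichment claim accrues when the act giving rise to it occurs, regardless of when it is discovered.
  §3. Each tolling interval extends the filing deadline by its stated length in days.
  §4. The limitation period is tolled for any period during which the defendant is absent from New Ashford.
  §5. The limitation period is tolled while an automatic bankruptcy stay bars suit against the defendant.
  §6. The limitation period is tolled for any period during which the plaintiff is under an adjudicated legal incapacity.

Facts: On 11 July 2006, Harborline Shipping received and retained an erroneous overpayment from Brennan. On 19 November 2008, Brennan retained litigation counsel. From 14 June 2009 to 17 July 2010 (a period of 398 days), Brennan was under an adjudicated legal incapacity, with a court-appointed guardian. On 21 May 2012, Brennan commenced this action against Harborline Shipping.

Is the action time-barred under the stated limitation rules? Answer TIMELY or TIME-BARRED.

The claim accrued on 11 July 2006, the date of the act.
The untolled deadline — 54 months after 11 July 2006 — is 11 January 2011.
The period was tolled for 398 days by the plaintiff's legal incapacity (14 June 2009 to 17 July 2010), pushing the deadline to 13 February 2012.
The other events in the timeline have no effect on the limitation period under the stated rules.
Brennan filed on 21 May 2012, after the 13 February 2012 deadline, so the action is time-barred.

TIME-BARRED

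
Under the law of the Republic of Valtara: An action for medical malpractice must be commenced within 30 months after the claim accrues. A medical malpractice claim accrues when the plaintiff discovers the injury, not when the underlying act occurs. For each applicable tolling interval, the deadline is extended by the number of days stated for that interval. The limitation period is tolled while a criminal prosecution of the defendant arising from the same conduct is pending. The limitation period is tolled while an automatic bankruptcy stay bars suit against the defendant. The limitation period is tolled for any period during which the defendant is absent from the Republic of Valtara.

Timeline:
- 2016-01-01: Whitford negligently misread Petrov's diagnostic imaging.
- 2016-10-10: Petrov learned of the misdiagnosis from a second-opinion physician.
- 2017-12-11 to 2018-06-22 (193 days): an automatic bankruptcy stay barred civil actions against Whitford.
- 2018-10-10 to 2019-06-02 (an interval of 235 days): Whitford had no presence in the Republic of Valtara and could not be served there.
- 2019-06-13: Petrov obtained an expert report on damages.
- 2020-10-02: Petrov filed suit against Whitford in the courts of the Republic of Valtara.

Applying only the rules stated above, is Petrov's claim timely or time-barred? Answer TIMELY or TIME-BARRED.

Under the discovery rule, the claim accrued on 2016-10-10, when Petrov discovered the injury — not on the 2016-01-01 date of the underlying act.
30 months from 2016-10-10 is 2019-04-10.
The period was tolled for 193 days by the automatic bankruptcy stay (2017-12-11 to 2018-06-22), pushing the deadline to 2019-10-20.
The period was tolled for 235 days by the defendant's absence from the jurisdiction (2018-10-10 to 2019-06-02), pushing the deadline to 2020-06-11.
Nothing else in the chronology tolls or restarts the period.
Petrov filed on 2020-10-02, after the 2020-06-11 deadline, so the action is time-barred.

TIME-BARRED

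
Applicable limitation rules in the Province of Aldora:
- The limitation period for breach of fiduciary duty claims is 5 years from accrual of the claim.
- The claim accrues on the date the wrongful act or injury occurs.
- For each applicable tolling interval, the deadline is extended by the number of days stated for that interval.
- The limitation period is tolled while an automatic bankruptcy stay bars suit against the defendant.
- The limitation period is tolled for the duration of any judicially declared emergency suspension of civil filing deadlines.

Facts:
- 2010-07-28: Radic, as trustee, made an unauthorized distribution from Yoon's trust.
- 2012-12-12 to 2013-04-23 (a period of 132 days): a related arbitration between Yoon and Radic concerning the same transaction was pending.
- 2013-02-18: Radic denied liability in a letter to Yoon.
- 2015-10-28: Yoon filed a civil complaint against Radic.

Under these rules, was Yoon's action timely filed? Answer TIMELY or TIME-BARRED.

The limitation period began to run on 2010-07-28.
The untolled deadline — 5 years after 2010-07-28 — is 2015-07-28.
No stated provision tolls the period for a pending arbitration, so the interval from 2012-12-12 to 2013-04-23 has no effect on the deadline.
The other events in the timeline have no effect on the limitation period under the stated rules.
Filing on 2015-10-28 missed the 2015-07-28 deadline — the action is time-barred.

TIME-BARRED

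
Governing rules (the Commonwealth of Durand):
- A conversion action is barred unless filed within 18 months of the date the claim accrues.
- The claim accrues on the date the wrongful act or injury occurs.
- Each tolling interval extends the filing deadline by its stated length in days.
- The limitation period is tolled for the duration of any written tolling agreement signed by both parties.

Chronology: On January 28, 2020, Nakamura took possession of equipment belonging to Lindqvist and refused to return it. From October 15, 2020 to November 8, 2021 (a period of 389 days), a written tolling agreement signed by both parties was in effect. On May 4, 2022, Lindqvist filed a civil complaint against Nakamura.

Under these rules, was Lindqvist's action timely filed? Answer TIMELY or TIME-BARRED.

TIMELY

The limitation period began to run on January 28, 2020.
18 months from January 28, 2020 is July 28, 2021.
Because the written tolling agreement ran from October 15, 2020 to November 8, 2021, the deadline is extended by 389 days to August 21, 2022.
Filing on May 4, 2022 beat the August 21, 2022 deadline — the action is timely.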